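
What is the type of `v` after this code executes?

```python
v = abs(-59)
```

abs() of int returns int

int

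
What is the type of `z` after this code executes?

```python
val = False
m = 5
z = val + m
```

bool + int returns int (False is 0, so 0 + 5 = 5)

int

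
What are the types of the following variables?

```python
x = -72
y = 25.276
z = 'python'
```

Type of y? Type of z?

y is float; z is str

float, str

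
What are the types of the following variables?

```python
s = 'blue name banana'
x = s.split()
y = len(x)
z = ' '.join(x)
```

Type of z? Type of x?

str.join() returns str; str.split() returns list

str, list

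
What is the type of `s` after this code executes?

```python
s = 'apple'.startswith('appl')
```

str.startswith() returns bool

bool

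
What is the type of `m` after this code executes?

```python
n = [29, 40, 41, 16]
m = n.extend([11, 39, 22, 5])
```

list.extend() returns None

NoneType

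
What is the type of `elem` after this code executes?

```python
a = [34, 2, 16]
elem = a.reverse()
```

list.reverse() returns None

NoneType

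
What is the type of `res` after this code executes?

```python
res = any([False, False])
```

any() returns bool

bool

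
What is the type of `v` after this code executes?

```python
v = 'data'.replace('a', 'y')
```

str.replace() returns str

str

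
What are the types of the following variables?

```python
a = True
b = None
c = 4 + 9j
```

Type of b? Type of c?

b is NoneType; c is complex

NoneType, complex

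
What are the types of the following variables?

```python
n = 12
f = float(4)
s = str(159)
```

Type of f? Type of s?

f is float; s is str

float, str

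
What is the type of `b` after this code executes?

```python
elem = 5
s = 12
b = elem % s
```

int % int returns int (5 % 12 = 5)

int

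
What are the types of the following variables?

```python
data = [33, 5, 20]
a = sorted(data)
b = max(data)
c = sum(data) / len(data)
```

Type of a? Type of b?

sorted() returns list; max of ints returns int

list, int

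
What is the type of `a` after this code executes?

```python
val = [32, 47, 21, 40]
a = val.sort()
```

list.sort() returns None (sorts in place)

NoneType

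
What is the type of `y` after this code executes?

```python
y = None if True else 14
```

Ternary: condition is True, if branch (None) taken → NoneType

NoneType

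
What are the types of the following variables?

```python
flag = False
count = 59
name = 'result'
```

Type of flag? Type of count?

flag is bool; count is int

bool, int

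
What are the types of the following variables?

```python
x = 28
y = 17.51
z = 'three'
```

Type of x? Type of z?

x is int; z is str

int, str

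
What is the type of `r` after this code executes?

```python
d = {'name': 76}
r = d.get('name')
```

dict.get() returns the value (int) when key is found

int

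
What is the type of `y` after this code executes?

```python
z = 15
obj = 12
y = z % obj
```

int % int returns int (15 % 12 = 3)

int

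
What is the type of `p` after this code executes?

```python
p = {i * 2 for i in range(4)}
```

A set comprehension {expr for x in iterable} produces a set

set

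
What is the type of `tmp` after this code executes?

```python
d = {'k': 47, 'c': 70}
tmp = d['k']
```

Accessing dict[str, int] with key 'k' returns int value 47

int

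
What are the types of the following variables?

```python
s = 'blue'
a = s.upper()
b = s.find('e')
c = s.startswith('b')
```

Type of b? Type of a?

str.find() returns int; str.upper() returns str

int, str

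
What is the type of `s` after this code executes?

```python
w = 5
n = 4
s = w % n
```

int % int returns int (5 % 4 = 1)

int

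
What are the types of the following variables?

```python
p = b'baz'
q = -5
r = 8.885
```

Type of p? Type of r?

p is bytes; r is float

bytes, float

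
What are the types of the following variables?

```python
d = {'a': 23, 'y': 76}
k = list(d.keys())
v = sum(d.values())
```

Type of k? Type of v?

list(...) returns list; sum of int values returns int

list, int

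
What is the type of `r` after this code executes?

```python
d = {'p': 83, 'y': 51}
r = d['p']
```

Accessing dict[str, int] with key 'p' returns int value 83

int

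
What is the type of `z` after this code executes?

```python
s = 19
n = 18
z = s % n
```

int % int returns int (19 % 18 = 1)

int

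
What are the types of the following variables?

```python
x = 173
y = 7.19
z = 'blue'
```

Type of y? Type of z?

y is float; z is str

float, str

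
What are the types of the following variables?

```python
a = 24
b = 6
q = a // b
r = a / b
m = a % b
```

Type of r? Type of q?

int / int returns float; int // int returns int

float, int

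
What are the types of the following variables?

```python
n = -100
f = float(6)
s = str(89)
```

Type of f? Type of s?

f is float; s is str

float, str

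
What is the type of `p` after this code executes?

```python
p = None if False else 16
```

Ternary: condition is False, else branch (16) taken → int

int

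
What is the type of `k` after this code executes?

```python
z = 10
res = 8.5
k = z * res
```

int * float returns float (10 * 8.5 = 85.0)

float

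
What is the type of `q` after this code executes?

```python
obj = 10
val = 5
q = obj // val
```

int // int returns int (10 // 5 = 2)

int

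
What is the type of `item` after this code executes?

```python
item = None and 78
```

'and' returns first falsy value (None)

NoneType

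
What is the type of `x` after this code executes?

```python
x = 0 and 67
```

'and' returns the first falsy value (0, which is int)

int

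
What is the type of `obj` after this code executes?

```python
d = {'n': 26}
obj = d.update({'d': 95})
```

dict.update() returns None

NoneType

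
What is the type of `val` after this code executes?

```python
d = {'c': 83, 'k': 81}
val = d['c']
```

Accessing dict[str, int] with key 'c' returns int value 83

int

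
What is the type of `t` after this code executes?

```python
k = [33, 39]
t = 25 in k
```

'in' operator returns bool

bool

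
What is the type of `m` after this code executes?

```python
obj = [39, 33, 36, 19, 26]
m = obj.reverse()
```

list.reverse() returns None

NoneType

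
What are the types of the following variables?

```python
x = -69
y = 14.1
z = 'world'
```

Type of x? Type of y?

x is int; y is float

int, float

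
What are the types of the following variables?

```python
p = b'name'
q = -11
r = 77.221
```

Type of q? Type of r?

q is int; r is float

int, float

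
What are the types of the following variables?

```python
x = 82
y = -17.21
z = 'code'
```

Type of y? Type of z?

y is float; z is str

float, str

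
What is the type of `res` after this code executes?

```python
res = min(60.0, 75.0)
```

min() of floats returns float

float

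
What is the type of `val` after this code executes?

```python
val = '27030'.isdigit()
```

str.isdigit() returns bool

bool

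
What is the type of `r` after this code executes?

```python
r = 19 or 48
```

'or' returns the first truthy value (19, which is int)

int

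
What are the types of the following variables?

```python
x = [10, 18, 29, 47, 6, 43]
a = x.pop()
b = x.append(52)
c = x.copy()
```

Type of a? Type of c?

list.pop() returns the element (int); list.copy() returns list

int, list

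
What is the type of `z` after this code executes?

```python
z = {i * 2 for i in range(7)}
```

A set comprehension {expr for x in iterable} produces a set

set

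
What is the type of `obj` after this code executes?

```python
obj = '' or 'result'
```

'or' returns first truthy value ('result', which is str)

str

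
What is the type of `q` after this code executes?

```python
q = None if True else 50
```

Ternary: condition is True, if branch (None) taken → NoneType

NoneType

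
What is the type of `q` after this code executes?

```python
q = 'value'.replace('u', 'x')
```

str.replace() returns str

str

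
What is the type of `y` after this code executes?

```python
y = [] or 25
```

'or' returns first truthy value (25, which is int)

int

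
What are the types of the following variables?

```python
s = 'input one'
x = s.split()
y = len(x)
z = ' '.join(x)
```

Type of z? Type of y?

str.join() returns str; len() returns int

str, int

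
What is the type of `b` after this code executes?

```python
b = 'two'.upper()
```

str.upper() returns str

str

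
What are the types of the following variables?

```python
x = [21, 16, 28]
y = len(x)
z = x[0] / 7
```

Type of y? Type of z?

len() returns int; int / int returns float

int, float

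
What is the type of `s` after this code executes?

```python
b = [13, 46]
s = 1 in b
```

'in' operator returns bool

bool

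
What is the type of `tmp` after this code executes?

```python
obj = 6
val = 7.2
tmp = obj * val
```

int * float returns float (6 * 7.2 = 43.2)

float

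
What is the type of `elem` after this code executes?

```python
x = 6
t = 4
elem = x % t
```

int % int returns int (6 % 4 = 2)

int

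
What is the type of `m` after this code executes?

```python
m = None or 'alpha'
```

'or' with None returns the other value ('alpha', str)

str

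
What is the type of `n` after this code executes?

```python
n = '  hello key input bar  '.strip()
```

str.strip() returns str

str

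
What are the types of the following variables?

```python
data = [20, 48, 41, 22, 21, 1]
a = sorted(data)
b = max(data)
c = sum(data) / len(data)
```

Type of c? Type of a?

int / int returns float; sorted() returns list

float, list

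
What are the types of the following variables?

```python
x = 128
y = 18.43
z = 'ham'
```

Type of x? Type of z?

x is int; z is str

int, str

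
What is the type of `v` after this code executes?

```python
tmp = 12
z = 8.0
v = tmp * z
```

int * float returns float (12 * 8.0 = 96.0)

float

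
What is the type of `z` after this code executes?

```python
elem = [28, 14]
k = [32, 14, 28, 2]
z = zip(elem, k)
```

zip() returns a zip iterator object

zip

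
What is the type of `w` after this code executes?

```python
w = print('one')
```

print() returns None

NoneType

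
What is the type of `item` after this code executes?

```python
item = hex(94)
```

hex() returns str representation

str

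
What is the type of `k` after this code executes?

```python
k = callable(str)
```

callable() returns bool

bool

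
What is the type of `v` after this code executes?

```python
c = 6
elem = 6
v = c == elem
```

Equality comparison returns bool

bool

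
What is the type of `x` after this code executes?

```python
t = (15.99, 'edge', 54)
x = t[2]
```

Index 2 of tuple is 54 which is int

int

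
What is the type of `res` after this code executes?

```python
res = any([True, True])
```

any() returns bool

bool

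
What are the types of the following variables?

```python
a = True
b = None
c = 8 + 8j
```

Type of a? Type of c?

a is bool; c is complex

bool, complex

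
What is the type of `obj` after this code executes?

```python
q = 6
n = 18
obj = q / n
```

int / int always returns float in Python 3 (6 / 18 = 0.333333)

float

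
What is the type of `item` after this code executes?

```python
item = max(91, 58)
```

max() of ints returns int

int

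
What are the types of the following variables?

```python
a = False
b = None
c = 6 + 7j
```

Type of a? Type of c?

a is bool; c is complex

bool, complex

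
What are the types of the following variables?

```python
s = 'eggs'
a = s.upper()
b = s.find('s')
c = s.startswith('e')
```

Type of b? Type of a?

str.find() returns int; str.upper() returns str

int, str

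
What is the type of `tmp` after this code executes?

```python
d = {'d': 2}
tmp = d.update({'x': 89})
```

dict.update() returns None

NoneType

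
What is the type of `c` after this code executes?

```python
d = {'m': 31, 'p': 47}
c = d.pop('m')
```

dict.pop() returns the value (int)

int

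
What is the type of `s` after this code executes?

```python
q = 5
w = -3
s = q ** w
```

int ** negative int returns float

float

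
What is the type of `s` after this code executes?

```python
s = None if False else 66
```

Ternary: condition is False, else branch (66) taken → int

int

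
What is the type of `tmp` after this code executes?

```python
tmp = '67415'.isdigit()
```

str.isdigit() returns bool

bool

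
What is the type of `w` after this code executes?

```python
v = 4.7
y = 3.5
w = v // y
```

float // float returns float (floor division preserves float type)

float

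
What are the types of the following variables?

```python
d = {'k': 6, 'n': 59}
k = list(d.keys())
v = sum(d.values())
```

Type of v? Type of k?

sum of int values returns int; list(...) returns list

int, list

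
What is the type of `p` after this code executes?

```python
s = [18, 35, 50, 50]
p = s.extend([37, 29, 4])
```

list.extend() returns None

NoneType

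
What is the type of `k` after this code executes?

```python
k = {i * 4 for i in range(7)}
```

A set comprehension {expr for x in iterable} produces a set

set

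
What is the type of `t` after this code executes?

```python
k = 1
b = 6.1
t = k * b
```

int * float returns float (1 * 6.1 = 6.1)

float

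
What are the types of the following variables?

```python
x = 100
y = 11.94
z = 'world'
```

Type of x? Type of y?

x is int; y is float

int, float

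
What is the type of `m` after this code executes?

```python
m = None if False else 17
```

Ternary: condition is False, else branch (17) taken → int

int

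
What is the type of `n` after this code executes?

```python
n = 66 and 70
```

'and' returns the last value when all truthy (70, which is int)

int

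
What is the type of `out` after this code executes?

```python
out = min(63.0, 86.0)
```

min() of floats returns float

float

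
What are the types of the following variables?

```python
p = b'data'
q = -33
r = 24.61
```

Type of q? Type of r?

q is int; r is float

int, float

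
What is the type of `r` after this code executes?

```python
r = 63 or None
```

'or' returns first truthy value (63, int)

int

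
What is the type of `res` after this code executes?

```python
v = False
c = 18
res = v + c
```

bool + int returns int (False is 0, so 0 + 18 = 18)

int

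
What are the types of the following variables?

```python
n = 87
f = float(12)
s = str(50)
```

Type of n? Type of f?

n is int; f is float

int, float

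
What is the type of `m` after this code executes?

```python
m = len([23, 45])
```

len() always returns int

int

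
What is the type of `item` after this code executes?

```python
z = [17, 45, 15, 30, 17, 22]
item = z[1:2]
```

Slicing a list always returns a list

list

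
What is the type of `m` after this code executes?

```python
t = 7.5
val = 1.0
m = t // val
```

float // float returns float (floor division preserves float type)

float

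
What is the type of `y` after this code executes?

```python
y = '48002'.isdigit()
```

str.isdigit() returns bool

bool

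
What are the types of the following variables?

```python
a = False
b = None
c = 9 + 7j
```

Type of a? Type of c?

a is bool; c is complex

bool, complex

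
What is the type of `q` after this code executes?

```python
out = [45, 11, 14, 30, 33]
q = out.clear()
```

list.clear() returns None

NoneType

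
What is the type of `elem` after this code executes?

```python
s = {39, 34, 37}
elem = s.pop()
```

Popping from a set of ints returns int

int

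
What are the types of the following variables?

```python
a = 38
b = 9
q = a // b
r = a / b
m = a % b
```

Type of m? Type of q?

int % int returns int; int // int returns int

int, int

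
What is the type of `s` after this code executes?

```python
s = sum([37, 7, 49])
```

sum() of ints returns int

int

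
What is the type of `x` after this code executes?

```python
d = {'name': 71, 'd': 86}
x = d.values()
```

.values() returns a dict_values view object

dict_values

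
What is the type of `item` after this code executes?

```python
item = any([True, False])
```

any() returns bool

bool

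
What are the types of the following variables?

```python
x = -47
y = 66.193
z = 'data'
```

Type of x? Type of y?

x is int; y is float

int, float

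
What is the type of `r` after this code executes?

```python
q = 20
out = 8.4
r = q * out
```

int * float returns float (20 * 8.4 = 168.0)

float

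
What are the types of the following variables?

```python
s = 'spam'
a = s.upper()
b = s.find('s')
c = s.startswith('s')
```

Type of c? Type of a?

str.startswith() returns bool; str.upper() returns str

bool, str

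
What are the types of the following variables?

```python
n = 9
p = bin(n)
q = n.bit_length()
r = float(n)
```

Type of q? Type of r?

int.bit_length() returns int; float() returns float

int, float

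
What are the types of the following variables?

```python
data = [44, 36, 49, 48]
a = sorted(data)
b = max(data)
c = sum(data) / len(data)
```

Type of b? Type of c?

max of ints returns int; int / int returns float

int, float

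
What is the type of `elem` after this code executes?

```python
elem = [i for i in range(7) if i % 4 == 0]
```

A list comprehension [...] produces a list

list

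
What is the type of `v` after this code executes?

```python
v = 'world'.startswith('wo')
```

str.startswith() returns bool

bool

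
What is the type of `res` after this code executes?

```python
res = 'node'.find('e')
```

str.find() returns int (index, or -1)

int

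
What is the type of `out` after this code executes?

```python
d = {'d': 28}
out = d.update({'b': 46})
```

dict.update() returns None

NoneType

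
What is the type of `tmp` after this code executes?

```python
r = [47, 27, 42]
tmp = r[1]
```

Indexing a list of ints returns int (r[1] = 27)

int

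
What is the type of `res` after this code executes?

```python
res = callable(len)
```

callable() returns bool

bool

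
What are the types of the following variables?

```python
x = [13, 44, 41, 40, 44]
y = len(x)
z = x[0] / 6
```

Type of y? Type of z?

len() returns int; int / int returns float

int, float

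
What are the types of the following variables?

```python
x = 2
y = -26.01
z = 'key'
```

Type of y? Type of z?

y is float; z is str

float, str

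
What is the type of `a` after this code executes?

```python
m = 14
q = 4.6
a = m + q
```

int + float returns float (14 + 4.6 = 18.6)

float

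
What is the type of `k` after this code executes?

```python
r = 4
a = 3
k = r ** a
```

int ** positive int returns int (4 ** 3 = 64)

int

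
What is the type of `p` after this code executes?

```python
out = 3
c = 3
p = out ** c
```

int ** positive int returns int (3 ** 3 = 27)

int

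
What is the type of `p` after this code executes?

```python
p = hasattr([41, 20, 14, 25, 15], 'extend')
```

hasattr() returns bool

bool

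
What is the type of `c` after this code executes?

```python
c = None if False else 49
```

Ternary: condition is False, else branch (49) taken → int

int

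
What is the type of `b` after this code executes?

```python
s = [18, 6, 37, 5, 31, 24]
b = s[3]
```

Indexing a list of ints returns int (s[3] = 5)

int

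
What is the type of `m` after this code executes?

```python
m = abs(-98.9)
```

abs() of float returns float

float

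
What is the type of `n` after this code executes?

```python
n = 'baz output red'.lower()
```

str.lower() returns str

str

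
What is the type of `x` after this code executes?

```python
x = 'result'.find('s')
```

str.find() returns int (index, or -1)

int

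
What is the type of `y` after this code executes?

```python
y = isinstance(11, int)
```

isinstance() returns bool

bool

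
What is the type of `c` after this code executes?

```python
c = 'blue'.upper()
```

str.upper() returns str

str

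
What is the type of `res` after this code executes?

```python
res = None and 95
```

'and' returns first falsy value (None)

NoneType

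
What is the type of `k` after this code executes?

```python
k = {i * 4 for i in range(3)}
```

A set comprehension {expr for x in iterable} produces a set

set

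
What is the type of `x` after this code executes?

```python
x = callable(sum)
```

callable() returns bool

bool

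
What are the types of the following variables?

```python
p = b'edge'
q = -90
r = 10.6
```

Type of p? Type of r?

p is bytes; r is float

bytes, float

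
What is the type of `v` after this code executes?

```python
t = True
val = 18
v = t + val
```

bool + int returns int (True is 1, so 1 + 18 = 19)

int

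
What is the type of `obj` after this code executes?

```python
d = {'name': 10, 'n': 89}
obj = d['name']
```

Accessing dict[str, int] with key 'name' returns int value 10

int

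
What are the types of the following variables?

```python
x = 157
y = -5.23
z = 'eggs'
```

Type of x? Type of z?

x is int; z is str

int, str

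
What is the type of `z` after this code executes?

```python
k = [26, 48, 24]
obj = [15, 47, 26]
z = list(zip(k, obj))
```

list(zip(...)) returns a list of tuples

list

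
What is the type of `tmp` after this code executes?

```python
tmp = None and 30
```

'and' returns first falsy value (None)

NoneType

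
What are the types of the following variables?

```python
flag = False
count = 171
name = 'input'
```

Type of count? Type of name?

count is int; name is str

int, str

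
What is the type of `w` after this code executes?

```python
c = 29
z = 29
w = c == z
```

Equality comparison returns bool

bool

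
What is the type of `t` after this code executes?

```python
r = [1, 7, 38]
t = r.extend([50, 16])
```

list.extend() returns None

NoneType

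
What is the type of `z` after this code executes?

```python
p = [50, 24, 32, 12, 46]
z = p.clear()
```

list.clear() returns None

NoneType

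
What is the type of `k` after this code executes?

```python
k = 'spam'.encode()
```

str.encode() returns bytes

bytes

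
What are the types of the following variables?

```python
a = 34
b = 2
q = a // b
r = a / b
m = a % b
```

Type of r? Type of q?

int / int returns float; int // int returns int

float, int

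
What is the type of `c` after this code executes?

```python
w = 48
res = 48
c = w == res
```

Equality comparison returns bool

bool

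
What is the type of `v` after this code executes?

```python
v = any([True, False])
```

any() returns bool

bool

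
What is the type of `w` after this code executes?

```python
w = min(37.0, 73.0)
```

min() of floats returns float

float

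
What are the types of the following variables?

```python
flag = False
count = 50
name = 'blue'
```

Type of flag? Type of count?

flag is bool; count is int

bool, int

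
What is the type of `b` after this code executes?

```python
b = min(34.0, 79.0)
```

min() of floats returns float

float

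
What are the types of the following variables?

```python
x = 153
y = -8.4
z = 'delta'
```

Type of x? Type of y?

x is int; y is float

int, float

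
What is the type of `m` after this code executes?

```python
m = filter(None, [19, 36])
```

filter() returns a filter iterator object

filter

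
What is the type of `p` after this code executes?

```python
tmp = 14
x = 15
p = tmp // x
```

int // int returns int (14 // 15 = 0)

int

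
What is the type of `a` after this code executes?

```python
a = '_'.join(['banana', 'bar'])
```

str.join() returns str

str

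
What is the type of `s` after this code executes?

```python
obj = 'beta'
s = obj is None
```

'is' comparison returns bool

bool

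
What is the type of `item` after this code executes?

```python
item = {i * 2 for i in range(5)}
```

A set comprehension {expr for x in iterable} produces a set

set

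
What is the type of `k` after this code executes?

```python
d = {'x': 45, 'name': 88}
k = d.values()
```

.values() returns a dict_values view object

dict_values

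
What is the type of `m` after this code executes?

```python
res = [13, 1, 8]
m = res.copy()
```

list.copy() returns list

list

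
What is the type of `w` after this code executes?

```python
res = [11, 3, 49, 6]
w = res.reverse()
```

list.reverse() returns None

NoneType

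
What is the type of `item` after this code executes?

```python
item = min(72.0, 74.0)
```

min() of floats returns float

float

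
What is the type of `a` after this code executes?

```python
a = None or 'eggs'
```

'or' with None returns the other value ('eggs', str)

str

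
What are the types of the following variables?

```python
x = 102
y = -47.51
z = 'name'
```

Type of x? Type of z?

x is int; z is str

int, str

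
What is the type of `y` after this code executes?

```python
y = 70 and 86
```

'and' returns the last value when all truthy (86, which is int)

int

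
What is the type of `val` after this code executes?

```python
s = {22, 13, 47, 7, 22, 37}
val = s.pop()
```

Popping from a set of ints returns int

int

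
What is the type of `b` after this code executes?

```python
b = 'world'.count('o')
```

str.count() returns int

int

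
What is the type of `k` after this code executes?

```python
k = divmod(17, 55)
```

divmod() returns a tuple (quotient, remainder)

tuple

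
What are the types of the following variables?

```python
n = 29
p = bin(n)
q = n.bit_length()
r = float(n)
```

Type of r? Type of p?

float() returns float; bin() returns str

float, str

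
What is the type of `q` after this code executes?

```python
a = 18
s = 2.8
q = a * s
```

int * float returns float (18 * 2.8 = 50.4)

float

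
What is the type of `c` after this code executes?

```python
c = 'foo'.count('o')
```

str.count() returns int

int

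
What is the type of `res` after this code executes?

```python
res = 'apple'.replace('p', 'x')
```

str.replace() returns str

str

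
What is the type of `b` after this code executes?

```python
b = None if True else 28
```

Ternary: condition is True, if branch (None) taken → NoneType

NoneType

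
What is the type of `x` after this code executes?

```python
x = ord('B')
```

ord() returns int (Unicode code point)

int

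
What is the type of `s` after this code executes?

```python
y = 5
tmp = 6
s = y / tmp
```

int / int always returns float in Python 3 (5 / 6 = 0.833333)

float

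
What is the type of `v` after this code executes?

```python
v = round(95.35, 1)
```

round() with ndigits arg returns float

float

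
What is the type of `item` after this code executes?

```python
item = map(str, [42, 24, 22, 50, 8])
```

map() returns a map iterator object

map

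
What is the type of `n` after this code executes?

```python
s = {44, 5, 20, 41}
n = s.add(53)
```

set.add() returns None (mutates in place)

NoneType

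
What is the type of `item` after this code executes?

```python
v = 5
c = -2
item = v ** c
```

int ** negative int returns float

float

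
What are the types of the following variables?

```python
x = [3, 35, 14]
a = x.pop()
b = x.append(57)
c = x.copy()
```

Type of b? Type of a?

list.append() returns None; list.pop() returns the element (int)

NoneType, int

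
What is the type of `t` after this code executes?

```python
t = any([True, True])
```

any() returns bool

bool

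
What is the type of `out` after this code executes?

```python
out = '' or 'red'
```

'or' returns first truthy value ('red', which is str)

str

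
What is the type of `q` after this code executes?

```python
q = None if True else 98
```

Ternary: condition is True, if branch (None) taken → NoneType

NoneType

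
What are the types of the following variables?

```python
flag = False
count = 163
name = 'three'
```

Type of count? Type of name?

count is int; name is str

int, str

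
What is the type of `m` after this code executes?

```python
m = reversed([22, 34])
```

reversed() on a list returns a list_reverseiterator

list_reverseiterator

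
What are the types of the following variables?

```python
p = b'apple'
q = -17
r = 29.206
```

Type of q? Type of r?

q is int; r is float

int, float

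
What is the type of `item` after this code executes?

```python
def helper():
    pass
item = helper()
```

A function with no return statement returns None

NoneType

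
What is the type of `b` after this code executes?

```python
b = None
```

None has type NoneType

NoneType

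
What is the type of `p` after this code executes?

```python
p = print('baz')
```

print() returns None

NoneType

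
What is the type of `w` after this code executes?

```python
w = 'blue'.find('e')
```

str.find() returns int (index, or -1)

int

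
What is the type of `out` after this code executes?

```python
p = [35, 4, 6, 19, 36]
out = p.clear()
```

list.clear() returns None

NoneType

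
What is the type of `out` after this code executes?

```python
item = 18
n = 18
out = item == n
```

Equality comparison returns bool

bool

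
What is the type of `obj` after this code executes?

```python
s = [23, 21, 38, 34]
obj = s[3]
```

Indexing a list of ints returns int (s[3] = 34)

int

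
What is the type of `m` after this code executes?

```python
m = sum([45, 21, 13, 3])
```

sum() of ints returns int

int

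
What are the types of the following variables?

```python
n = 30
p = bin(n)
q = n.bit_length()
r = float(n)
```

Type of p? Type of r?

bin() returns str; float() returns float

str, float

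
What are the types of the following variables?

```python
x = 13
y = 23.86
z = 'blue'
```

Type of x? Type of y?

x is int; y is float

int, float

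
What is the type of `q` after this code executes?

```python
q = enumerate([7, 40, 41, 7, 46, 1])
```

enumerate() returns an enumerate iterator object

enumerate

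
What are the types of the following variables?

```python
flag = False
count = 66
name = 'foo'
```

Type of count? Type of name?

count is int; name is str

int, str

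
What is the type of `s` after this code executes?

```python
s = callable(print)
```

callable() returns bool

bool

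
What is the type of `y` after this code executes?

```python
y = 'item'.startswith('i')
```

str.startswith() returns bool

bool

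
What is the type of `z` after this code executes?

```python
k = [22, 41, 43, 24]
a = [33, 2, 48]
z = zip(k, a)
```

zip() returns a zip iterator object

zip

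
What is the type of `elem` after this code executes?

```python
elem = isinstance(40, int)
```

isinstance() returns bool

bool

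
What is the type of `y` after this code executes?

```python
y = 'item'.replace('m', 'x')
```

str.replace() returns str

str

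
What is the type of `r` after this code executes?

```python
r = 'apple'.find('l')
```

str.find() returns int (index, or -1)

int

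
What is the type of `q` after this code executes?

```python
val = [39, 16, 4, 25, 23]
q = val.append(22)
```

list.append() returns None (mutates in place)

NoneType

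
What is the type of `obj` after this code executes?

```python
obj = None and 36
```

'and' returns first falsy value (None)

NoneType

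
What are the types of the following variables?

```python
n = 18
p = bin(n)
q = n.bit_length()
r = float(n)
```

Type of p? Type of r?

bin() returns str; float() returns float

str, float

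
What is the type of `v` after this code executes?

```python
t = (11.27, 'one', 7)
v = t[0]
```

Index 0 of tuple is 11.27 which is float

float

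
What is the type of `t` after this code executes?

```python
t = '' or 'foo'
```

'or' returns first truthy value ('foo', which is str)

str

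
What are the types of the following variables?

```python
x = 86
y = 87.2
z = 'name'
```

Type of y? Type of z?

y is float; z is str

float, str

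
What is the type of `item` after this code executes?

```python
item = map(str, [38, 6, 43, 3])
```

map() returns a map iterator object

map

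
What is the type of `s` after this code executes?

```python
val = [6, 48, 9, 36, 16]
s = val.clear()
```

list.clear() returns None

NoneType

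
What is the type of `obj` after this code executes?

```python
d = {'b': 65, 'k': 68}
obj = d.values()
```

.values() returns a dict_values view object

dict_values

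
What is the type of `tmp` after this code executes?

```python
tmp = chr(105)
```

chr() returns str (single character)

str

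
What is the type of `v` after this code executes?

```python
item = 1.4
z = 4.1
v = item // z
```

float // float returns float (floor division preserves float type)

float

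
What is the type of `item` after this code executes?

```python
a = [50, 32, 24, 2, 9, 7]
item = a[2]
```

Indexing a list of ints returns int (a[2] = 24)

int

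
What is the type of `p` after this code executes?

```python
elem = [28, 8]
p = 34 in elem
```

'in' operator returns bool

bool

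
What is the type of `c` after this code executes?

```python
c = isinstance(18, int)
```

isinstance() returns bool

bool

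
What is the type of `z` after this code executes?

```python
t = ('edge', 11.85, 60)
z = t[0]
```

Index 0 of tuple is 'edge' which is str

str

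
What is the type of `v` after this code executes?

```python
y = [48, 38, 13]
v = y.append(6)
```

list.append() returns None (mutates in place)

NoneType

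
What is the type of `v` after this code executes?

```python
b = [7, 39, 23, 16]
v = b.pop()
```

list.pop() returns the popped element (int here)

int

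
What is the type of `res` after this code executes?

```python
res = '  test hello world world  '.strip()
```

str.strip() returns str

str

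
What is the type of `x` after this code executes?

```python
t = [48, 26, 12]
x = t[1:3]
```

Slicing a list always returns a list

list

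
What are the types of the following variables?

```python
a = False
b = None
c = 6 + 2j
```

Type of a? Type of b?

a is bool; b is NoneType

bool, NoneType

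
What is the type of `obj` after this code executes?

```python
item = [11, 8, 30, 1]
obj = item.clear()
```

list.clear() returns None

NoneType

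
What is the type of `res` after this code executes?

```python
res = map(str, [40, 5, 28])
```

map() returns a map iterator object

map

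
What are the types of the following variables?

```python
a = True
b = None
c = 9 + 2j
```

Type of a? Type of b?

a is bool; b is NoneType

bool, NoneType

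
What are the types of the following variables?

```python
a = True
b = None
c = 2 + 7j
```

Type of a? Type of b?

a is bool; b is NoneType

bool, NoneType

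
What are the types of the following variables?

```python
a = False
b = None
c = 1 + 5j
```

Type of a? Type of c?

a is bool; c is complex

bool, complex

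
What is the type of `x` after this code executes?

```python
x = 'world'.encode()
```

str.encode() returns bytes

bytes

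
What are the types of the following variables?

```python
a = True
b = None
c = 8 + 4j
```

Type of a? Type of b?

a is bool; b is NoneType

bool, NoneType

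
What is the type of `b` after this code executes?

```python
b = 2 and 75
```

'and' returns the last value when all truthy (75, which is int)

int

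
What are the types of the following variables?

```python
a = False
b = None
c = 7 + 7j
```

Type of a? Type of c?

a is bool; c is complex

bool, complex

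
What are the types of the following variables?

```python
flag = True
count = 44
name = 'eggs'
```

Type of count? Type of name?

count is int; name is str

int, str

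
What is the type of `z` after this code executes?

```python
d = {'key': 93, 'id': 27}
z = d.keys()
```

.keys() returns a dict_keys view object

dict_keys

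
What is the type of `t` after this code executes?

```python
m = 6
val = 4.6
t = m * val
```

int * float returns float (6 * 4.6 = 27.6)

float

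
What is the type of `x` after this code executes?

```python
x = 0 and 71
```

'and' returns the first falsy value (0, which is int)

int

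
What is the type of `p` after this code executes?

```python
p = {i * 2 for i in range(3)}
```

A set comprehension {expr for x in iterable} produces a set

set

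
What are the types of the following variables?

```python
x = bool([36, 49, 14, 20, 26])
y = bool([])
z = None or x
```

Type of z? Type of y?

None or <bool> returns the bool; bool() returns bool

bool, bool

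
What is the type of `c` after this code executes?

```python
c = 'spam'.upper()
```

str.upper() returns str

str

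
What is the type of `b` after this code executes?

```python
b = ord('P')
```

ord() returns int (Unicode code point)

int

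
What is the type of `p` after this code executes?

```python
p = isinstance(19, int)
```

isinstance() returns bool

bool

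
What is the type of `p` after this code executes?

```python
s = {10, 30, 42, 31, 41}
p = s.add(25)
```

set.add() returns None (mutates in place)

NoneType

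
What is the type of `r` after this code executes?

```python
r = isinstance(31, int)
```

isinstance() returns bool

bool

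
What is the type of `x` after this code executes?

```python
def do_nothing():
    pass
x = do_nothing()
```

A function with no return statement returns None

NoneType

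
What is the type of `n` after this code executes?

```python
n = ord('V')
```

ord() returns int (Unicode code point)

int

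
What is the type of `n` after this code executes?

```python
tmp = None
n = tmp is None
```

'is' comparison returns bool

bool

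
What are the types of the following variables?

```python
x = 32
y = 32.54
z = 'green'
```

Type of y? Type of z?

y is float; z is str

float, str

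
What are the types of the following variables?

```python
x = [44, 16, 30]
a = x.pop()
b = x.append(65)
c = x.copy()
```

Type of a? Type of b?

list.pop() returns the element (int); list.append() returns None

int, NoneType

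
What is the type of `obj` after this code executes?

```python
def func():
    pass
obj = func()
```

A function with no return statement returns None

NoneType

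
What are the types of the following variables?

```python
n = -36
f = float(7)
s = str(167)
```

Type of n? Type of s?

n is int; s is str

int, str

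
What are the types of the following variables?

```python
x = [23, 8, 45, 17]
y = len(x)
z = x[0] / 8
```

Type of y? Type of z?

len() returns int; int / int returns float

int, float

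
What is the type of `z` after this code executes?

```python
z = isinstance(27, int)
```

isinstance() returns bool

bool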